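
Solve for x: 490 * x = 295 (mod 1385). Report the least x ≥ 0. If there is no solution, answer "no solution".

First find gcd(490, 1385):
1385 = 2*490 + 405
490 = 1*405 + 85
405 = 4*85 + 65
85 = 1*65 + 20
65 = 3*20 + 5
20 = 4*5 + 0
gcd = 5 and 5 | 295, so solutions exist. Divide through by 5: 98x ≡ 59 (mod 277).
Now find 98⁻¹ mod 277:
277 = 2*98 + 81
98 = 1*81 + 17
81 = 4*17 + 13
17 = 1*13 + 4
13 = 3*4 + 1
4 = 4*1 + 0
Back-substitute:
1 = 13 − 3·4
1 = −3·17 + 4·13
1 = 4·81 − 19·17
1 = −19·98 + 23·81
1 = 23·277 − 65·98
So 98·(-65) ≡ 1 (mod 277), i.e. 98⁻¹ ≡ 212.
Then x ≡ 212·59 ≡ 43 (mod 277); the smallest non-negative solution is x = 43.

43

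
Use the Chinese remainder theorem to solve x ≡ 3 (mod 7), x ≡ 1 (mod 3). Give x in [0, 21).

Write x = 3 + 7·k. Then 7·k ≡ 1 − 3 ≡ 1 (mod 3).
Need 7⁻¹ mod 3. Extended Euclid on (3, 1):
3 = 3·1 + 0
7⁻¹ ≡ 1 (mod 3), so k ≡ 1·1 ≡ 1 (mod 3).
x = 3 + 7·1 = 10.

10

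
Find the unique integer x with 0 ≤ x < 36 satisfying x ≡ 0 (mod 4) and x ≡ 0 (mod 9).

0

Write x = 0 + 4·k. Then 4·k ≡ 0 − 0 ≡ 0 (mod 9).
Need 4⁻¹ mod 9. Extended Euclid on (9, 4):
9 = 2×4 + 1
4 = 4×1 + 0
Back-substitute:
1 = 9 − 2·4
4⁻¹ ≡ 7 (mod 9), so k ≡ 7·0 ≡ 0 (mod 9).
x = 0 + 4·0 = 0.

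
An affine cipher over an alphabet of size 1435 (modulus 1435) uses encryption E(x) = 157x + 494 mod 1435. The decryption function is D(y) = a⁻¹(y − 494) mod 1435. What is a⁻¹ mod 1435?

978

Extended Euclidean algorithm:
1435 = 9*157 + 22
157 = 7*22 + 3
22 = 7*3 + 1
3 = 3*1 + 0
Since gcd(157, 1435) = 1, back-substitute to write 1 as a combination:
1 = 22 − 7·3
1 = −7·157 + 50·22
1 = 50·1435 − 457·157
Hence 157⁻¹ ≡ -457 ≡ 978 (mod 1435).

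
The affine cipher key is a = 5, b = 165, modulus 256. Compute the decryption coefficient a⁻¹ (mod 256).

gcd(256, 5) by repeated division:
256 = 51·5 + 1
5 = 5·1 + 0
The gcd is 1. Working backward:
1 = 256 − 51·5
Hence 5⁻¹ ≡ -51 ≡ 205 (mod 256).

205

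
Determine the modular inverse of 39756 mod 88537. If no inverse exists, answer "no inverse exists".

62746

Extended Euclidean algorithm:
88537 = 2*39756 + 9025
39756 = 4*9025 + 3656
9025 = 2*3656 + 1713
3656 = 2*1713 + 230
1713 = 7*230 + 103
230 = 2*103 + 24
103 = 4*24 + 7
24 = 3*7 + 3
7 = 2*3 + 1
3 = 3*1 + 0
gcd = 1, so the inverse exists. Back-substitute:
1 = 7 − 2·3
1 = −2·24 + 7·7
1 = 7·103 − 30·24
1 = −30·230 + 67·103
1 = 67·1713 − 499·230
1 = −499·3656 + 1065·1713
1 = 1065·9025 − 2629·3656
1 = −2629·39756 + 11581·9025
1 = 11581·88537 − 25791·39756
So 39756·(-25791) ≡ 1 (mod 88537), and -25791 ≡ 62746 (mod 88537).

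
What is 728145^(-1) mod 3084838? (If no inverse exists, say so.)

Apply the Euclidean algorithm to 3084838 and 728145:
3084838 = 4×728145 + 172258
728145 = 4×172258 + 39113
172258 = 4×39113 + 15806
39113 = 2×15806 + 7501
15806 = 2×7501 + 804
7501 = 9×804 + 265
804 = 3×265 + 9
265 = 29×9 + 4
9 = 2×4 + 1
4 = 4×1 + 0
Since gcd(728145, 3084838) = 1, back-substitute to write 1 as a combination:
1 = 9 − 2·4
1 = −2·265 + 59·9
1 = 59·804 − 179·265
1 = −179·7501 + 1670·804
1 = 1670·15806 − 3519·7501
1 = −3519·39113 + 8708·15806
1 = 8708·172258 − 38351·39113
1 = −38351·728145 + 162112·172258
1 = 162112·3084838 − 686799·728145
So 728145·(-686799) ≡ 1 (mod 3084838), and -686799 ≡ 2398039 (mod 3084838).

2398039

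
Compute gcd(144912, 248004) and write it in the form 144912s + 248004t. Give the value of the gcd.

12

Euclidean algorithm:
248004 = 1×144912 + 103092
144912 = 1×103092 + 41820
103092 = 2×41820 + 19452
41820 = 2×19452 + 2916
19452 = 6×2916 + 1956
2916 = 1×1956 + 960
1956 = 2×960 + 36
960 = 26×36 + 24
36 = 1×24 + 12
24 = 2×12 + 0
gcd(144912, 248004) = 12.
Express as a combination:
12 = 36 − 24
12 = −960 + 27·36
12 = 27·1956 − 55·960
12 = −55·2916 + 82·1956
12 = 82·19452 − 547·2916
12 = −547·41820 + 1176·19452
12 = 1176·103092 − 2899·41820
12 = −2899·144912 + 4075·103092
12 = 4075·248004 − 6974·144912
So 12 = (4075)·248004 + (-6974)·144912.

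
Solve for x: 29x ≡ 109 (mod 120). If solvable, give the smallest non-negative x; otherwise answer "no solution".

41

First find gcd(29, 120):
120 = 4×29 + 4
29 = 7×4 + 1
4 = 4×1 + 0
gcd = 1, so a unique solution mod 120 exists.
Back-substitute for the Bézout coefficients:
1 = 29 − 7·4
1 = −7·120 + 29·29
So 29·(29) ≡ 1 (mod 120), giving 29⁻¹ ≡ 29.
x ≡ 29⁻¹·109 ≡ 29·109 ≡ 41 (mod 120).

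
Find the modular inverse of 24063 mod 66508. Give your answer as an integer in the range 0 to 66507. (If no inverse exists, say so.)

Euclidean algorithm on 66508, 24063:
66508 = 2·24063 + 18382
24063 = 1·18382 + 5681
18382 = 3·5681 + 1339
5681 = 4·1339 + 325
1339 = 4·325 + 39
325 = 8·39 + 13
39 = 3·13 + 0
gcd(24063, 66508) = 13 ≠ 1, so 24063 has no multiplicative inverse modulo 66508.

no inverse exists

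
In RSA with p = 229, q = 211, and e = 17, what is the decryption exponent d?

φ(n) = (p−1)(q−1) = 228·210 = 47880.
Need d with 17·d ≡ 1 (mod 47880). Apply the extended Euclidean algorithm:
47880 = 2816*17 + 8
17 = 2*8 + 1
8 = 8*1 + 0
Back-substitute:
1 = 17 − 2·8
1 = −2·47880 + 5633·17
So 17·5633 ≡ 1 (mod 47880), hence d = 5633.

5633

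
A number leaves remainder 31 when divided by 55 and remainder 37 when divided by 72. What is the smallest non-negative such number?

2341

Write x = 31 + 55·k. Then 55·k ≡ 37 − 31 ≡ 6 (mod 72).
Need 55⁻¹ mod 72. Extended Euclid on (72, 55):
72 = 1*55 + 17
55 = 3*17 + 4
17 = 4*4 + 1
4 = 4*1 + 0
Back-substitute:
1 = 17 − 4·4
1 = −4·55 + 13·17
1 = 13·72 − 17·55
55⁻¹ ≡ 55 (mod 72), so k ≡ 55·6 ≡ 42 (mod 72).
x = 31 + 55·42 = 2341.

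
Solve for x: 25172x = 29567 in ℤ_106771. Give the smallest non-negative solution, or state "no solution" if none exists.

gcd(25172, 106771):
106771 = 4·25172 + 6083
25172 = 4·6083 + 840
6083 = 7·840 + 203
840 = 4·203 + 28
203 = 7·28 + 7
28 = 4·7 + 0
gcd = 7, but 7 ∤ 29567, so the congruence has no solution.

no solution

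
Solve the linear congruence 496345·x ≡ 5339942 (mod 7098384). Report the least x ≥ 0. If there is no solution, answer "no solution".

1081862

First find gcd(496345, 7098384):
7098384 = 14·496345 + 149554
496345 = 3·149554 + 47683
149554 = 3·47683 + 6505
47683 = 7·6505 + 2148
6505 = 3·2148 + 61
2148 = 35·61 + 13
61 = 4·13 + 9
13 = 1·9 + 4
9 = 2·4 + 1
4 = 4·1 + 0
gcd = 1, so a unique solution mod 7098384 exists.
Back-substitute for the Bézout coefficients:
1 = 9 − 2·4
1 = −2·13 + 3·9
1 = 3·61 − 14·13
1 = −14·2148 + 493·61
1 = 493·6505 − 1493·2148
1 = −1493·47683 + 10944·6505
1 = 10944·149554 − 34325·47683
1 = −34325·496345 + 113919·149554
1 = 113919·7098384 − 1629191·496345
So 496345·(-1629191) ≡ 1 (mod 7098384), giving 496345⁻¹ ≡ 5469193.
x ≡ 496345⁻¹·5339942 ≡ 5469193·5339942 ≡ 1081862 (mod 7098384).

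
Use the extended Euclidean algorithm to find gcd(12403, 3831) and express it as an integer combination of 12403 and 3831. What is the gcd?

Euclidean algorithm:
12403 = 3×3831 + 910
3831 = 4×910 + 191
910 = 4×191 + 146
191 = 1×146 + 45
146 = 3×45 + 11
45 = 4×11 + 1
11 = 11×1 + 0
gcd(12403, 3831) = 1.
Express as a combination:
1 = 45 − 4·11
1 = −4·146 + 13·45
1 = 13·191 − 17·146
1 = −17·910 + 81·191
1 = 81·3831 − 341·910
1 = −341·12403 + 1104·3831
So 1 = (-341)·12403 + (1104)·3831.

1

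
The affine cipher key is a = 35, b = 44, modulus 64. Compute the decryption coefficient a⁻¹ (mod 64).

11

gcd(64, 35) by repeated division:
64 = 1×35 + 29
35 = 1×29 + 6
29 = 4×6 + 5
6 = 1×5 + 1
5 = 5×1 + 0
Since gcd(35, 64) = 1, back-substitute to write 1 as a combination:
1 = 6 − 5
1 = −29 + 5·6
1 = 5·35 − 6·29
1 = −6·64 + 11·35
So 35·11 ≡ 1 (mod 64).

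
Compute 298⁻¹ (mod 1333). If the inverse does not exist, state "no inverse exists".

917

Extended Euclidean algorithm:
1333 = 4×298 + 141
298 = 2×141 + 16
141 = 8×16 + 13
16 = 1×13 + 3
13 = 4×3 + 1
3 = 3×1 + 0
The gcd is 1. Working backward:
1 = 13 − 4·3
1 = −4·16 + 5·13
1 = 5·141 − 44·16
1 = −44·298 + 93·141
1 = 93·1333 − 416·298
Thus 298·(-416) ≡ 1 (mod 1333); reducing, -416 mod 1333 = 917.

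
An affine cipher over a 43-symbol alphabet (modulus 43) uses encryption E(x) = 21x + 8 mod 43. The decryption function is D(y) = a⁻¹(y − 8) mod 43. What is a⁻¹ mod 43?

41

gcd(43, 21) by repeated division:
43 = 2·21 + 1
21 = 21·1 + 0
The gcd is 1. Working backward:
1 = 43 − 2·21
Thus 21·(-2) ≡ 1 (mod 43); reducing, -2 mod 43 = 41.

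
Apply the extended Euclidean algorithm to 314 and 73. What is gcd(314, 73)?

Repeated division:
314 = 4·73 + 22
73 = 3·22 + 7
22 = 3·7 + 1
7 = 7·1 + 0
gcd(314, 73) = 1.
Working backward:
1 = 22 − 3·7
1 = −3·73 + 10·22
1 = 10·314 − 43·73
So 1 = (10)·314 + (-43)·73.

1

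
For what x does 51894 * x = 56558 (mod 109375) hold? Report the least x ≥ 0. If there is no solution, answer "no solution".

1957

First find gcd(51894, 109375):
109375 = 2*51894 + 5587
51894 = 9*5587 + 1611
5587 = 3*1611 + 754
1611 = 2*754 + 103
754 = 7*103 + 33
103 = 3*33 + 4
33 = 8*4 + 1
4 = 4*1 + 0
gcd = 1, so a unique solution mod 109375 exists.
Back-substitute for the Bézout coefficients:
1 = 33 − 8·4
1 = −8·103 + 25·33
1 = 25·754 − 183·103
1 = −183·1611 + 391·754
1 = 391·5587 − 1356·1611
1 = −1356·51894 + 12595·5587
1 = 12595·109375 − 26546·51894
So 51894·(-26546) ≡ 1 (mod 109375), giving 51894⁻¹ ≡ 82829.
x ≡ 51894⁻¹·56558 ≡ 82829·56558 ≡ 1957 (mod 109375).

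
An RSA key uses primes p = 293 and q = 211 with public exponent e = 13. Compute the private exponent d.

φ(n) = (p−1)(q−1) = 292·210 = 61320.
Need d with 13·d ≡ 1 (mod 61320). Apply the extended Euclidean algorithm:
61320 = 4716*13 + 12
13 = 1*12 + 1
12 = 12*1 + 0
Back-substitute:
1 = 13 − 12
1 = −61320 + 4717·13
So 13·4717 ≡ 1 (mod 61320), hence d = 4717.

4717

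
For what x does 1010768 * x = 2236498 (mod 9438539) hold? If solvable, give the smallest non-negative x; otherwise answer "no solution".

84511

First find gcd(1010768, 9438539):
9438539 = 9*1010768 + 341627
1010768 = 2*341627 + 327514
341627 = 1*327514 + 14113
327514 = 23*14113 + 2915
14113 = 4*2915 + 2453
2915 = 1*2453 + 462
2453 = 5*462 + 143
462 = 3*143 + 33
143 = 4*33 + 11
33 = 3*11 + 0
gcd = 11 and 11 | 2236498, so solutions exist. Divide through by 11: 91888x ≡ 203318 (mod 858049).
Now find 91888⁻¹ mod 858049:
858049 = 9·91888 + 31057
91888 = 2·31057 + 29774
31057 = 1·29774 + 1283
29774 = 23·1283 + 265
1283 = 4·265 + 223
265 = 1·223 + 42
223 = 5·42 + 13
42 = 3·13 + 3
13 = 4·3 + 1
3 = 3·1 + 0
Back-substitute:
1 = 13 − 4·3
1 = −4·42 + 13·13
1 = 13·223 − 69·42
1 = −69·265 + 82·223
1 = 82·1283 − 397·265
1 = −397·29774 + 9213·1283
1 = 9213·31057 − 9610·29774
1 = −9610·91888 + 28433·31057
1 = 28433·858049 − 265507·91888
So 91888·(-265507) ≡ 1 (mod 858049), i.e. 91888⁻¹ ≡ 592542.
Then x ≡ 592542·203318 ≡ 84511 (mod 858049); the smallest non-negative solution is x = 84511.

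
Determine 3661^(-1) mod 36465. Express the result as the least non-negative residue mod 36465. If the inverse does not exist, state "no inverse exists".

Extended Euclidean algorithm:
36465 = 9·3661 + 3516
3661 = 1·3516 + 145
3516 = 24·145 + 36
145 = 4·36 + 1
36 = 36·1 + 0
The gcd is 1. Working backward:
1 = 145 − 4·36
1 = −4·3516 + 97·145
1 = 97·3661 − 101·3516
1 = −101·36465 + 1006·3661
So 3661·1006 ≡ 1 (mod 36465).

1006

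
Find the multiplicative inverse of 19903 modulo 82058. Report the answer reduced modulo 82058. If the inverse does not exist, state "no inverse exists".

Apply the Euclidean algorithm to 82058 and 19903:
82058 = 4*19903 + 2446
19903 = 8*2446 + 335
2446 = 7*335 + 101
335 = 3*101 + 32
101 = 3*32 + 5
32 = 6*5 + 2
5 = 2*2 + 1
2 = 2*1 + 0
gcd = 1, so the inverse exists. Back-substitute:
1 = 5 − 2·2
1 = −2·32 + 13·5
1 = 13·101 − 41·32
1 = −41·335 + 136·101
1 = 136·2446 − 993·335
1 = −993·19903 + 8080·2446
1 = 8080·82058 − 33313·19903
Hence 19903⁻¹ ≡ -33313 ≡ 48745 (mod 82058).

48745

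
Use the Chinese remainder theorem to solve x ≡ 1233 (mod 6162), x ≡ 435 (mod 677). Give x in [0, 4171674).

3920265

Write x = 1233 + 6162·k. Then 6162·k ≡ 435 − 1233 ≡ 556 (mod 677).
Need 6162⁻¹ mod 677. Extended Euclid on (677, 69):
677 = 9*69 + 56
69 = 1*56 + 13
56 = 4*13 + 4
13 = 3*4 + 1
4 = 4*1 + 0
Back-substitute:
1 = 13 − 3·4
1 = −3·56 + 13·13
1 = 13·69 − 16·56
1 = −16·677 + 157·69
6162⁻¹ ≡ 157 (mod 677), so k ≡ 157·556 ≡ 636 (mod 677).
x = 1233 + 6162·636 = 3920265.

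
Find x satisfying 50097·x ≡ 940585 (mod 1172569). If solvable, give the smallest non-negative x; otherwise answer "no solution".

595022

First find gcd(50097, 1172569):
1172569 = 23·50097 + 20338
50097 = 2·20338 + 9421
20338 = 2·9421 + 1496
9421 = 6·1496 + 445
1496 = 3·445 + 161
445 = 2·161 + 123
161 = 1·123 + 38
123 = 3·38 + 9
38 = 4·9 + 2
9 = 4·2 + 1
2 = 2·1 + 0
gcd = 1, so a unique solution mod 1172569 exists.
Back-substitute for the Bézout coefficients:
1 = 9 − 4·2
1 = −4·38 + 17·9
1 = 17·123 − 55·38
1 = −55·161 + 72·123
1 = 72·445 − 199·161
1 = −199·1496 + 669·445
1 = 669·9421 − 4213·1496
1 = −4213·20338 + 9095·9421
1 = 9095·50097 − 22403·20338
1 = −22403·1172569 + 524364·50097
So 50097·(524364) ≡ 1 (mod 1172569), giving 50097⁻¹ ≡ 524364.
x ≡ 50097⁻¹·940585 ≡ 524364·940585 ≡ 595022 (mod 1172569).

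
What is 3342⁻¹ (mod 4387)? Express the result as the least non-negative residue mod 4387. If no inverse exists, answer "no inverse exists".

Extended Euclidean algorithm:
4387 = 1*3342 + 1045
3342 = 3*1045 + 207
1045 = 5*207 + 10
207 = 20*10 + 7
10 = 1*7 + 3
7 = 2*3 + 1
3 = 3*1 + 0
gcd = 1, so the inverse exists. Back-substitute:
1 = 7 − 2·3
1 = −2·10 + 3·7
1 = 3·207 − 62·10
1 = −62·1045 + 313·207
1 = 313·3342 − 1001·1045
1 = −1001·4387 + 1314·3342
So 3342·1314 ≡ 1 (mod 4387).

1314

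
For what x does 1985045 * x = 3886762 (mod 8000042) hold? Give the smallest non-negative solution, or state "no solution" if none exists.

4177638

First find gcd(1985045, 8000042):
8000042 = 4×1985045 + 59862
1985045 = 33×59862 + 9599
59862 = 6×9599 + 2268
9599 = 4×2268 + 527
2268 = 4×527 + 160
527 = 3×160 + 47
160 = 3×47 + 19
47 = 2×19 + 9
19 = 2×9 + 1
9 = 9×1 + 0
gcd = 1, so a unique solution mod 8000042 exists.
Back-substitute for the Bézout coefficients:
1 = 19 − 2·9
1 = −2·47 + 5·19
1 = 5·160 − 17·47
1 = −17·527 + 56·160
1 = 56·2268 − 241·527
1 = −241·9599 + 1020·2268
1 = 1020·59862 − 6361·9599
1 = −6361·1985045 + 210933·59862
1 = 210933·8000042 − 850093·1985045
So 1985045·(-850093) ≡ 1 (mod 8000042), giving 1985045⁻¹ ≡ 7149949.
x ≡ 1985045⁻¹·3886762 ≡ 7149949·3886762 ≡ 4177638 (mod 8000042).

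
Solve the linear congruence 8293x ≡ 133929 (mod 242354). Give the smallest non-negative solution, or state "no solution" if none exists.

131027

First find gcd(8293, 242354):
242354 = 29·8293 + 1857
8293 = 4·1857 + 865
1857 = 2·865 + 127
865 = 6·127 + 103
127 = 1·103 + 24
103 = 4·24 + 7
24 = 3·7 + 3
7 = 2·3 + 1
3 = 3·1 + 0
gcd = 1, so a unique solution mod 242354 exists.
Back-substitute for the Bézout coefficients:
1 = 7 − 2·3
1 = −2·24 + 7·7
1 = 7·103 − 30·24
1 = −30·127 + 37·103
1 = 37·865 − 252·127
1 = −252·1857 + 541·865
1 = 541·8293 − 2416·1857
1 = −2416·242354 + 70605·8293
So 8293·(70605) ≡ 1 (mod 242354), giving 8293⁻¹ ≡ 70605.
x ≡ 8293⁻¹·133929 ≡ 70605·133929 ≡ 131027 (mod 242354).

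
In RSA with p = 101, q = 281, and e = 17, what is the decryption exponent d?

φ(n) = (p−1)(q−1) = 100·280 = 28000.
Need d with 17·d ≡ 1 (mod 28000). Apply the extended Euclidean algorithm:
28000 = 1647*17 + 1
17 = 17*1 + 0
Back-substitute:
1 = 28000 − 1647·17
So 17·(-1647) ≡ 1 (mod 28000), hence d ≡ -1647 ≡ 26353 (mod 28000).

26353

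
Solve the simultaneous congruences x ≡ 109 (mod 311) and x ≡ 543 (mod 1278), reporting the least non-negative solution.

Write x = 109 + 311·k. Then 311·k ≡ 543 − 109 ≡ 434 (mod 1278).
Need 311⁻¹ mod 1278. Extended Euclid on (1278, 311):
1278 = 4·311 + 34
311 = 9·34 + 5
34 = 6·5 + 4
5 = 1·4 + 1
4 = 4·1 + 0
Back-substitute:
1 = 5 − 4
1 = −34 + 7·5
1 = 7·311 − 64·34
1 = −64·1278 + 263·311
311⁻¹ ≡ 263 (mod 1278), so k ≡ 263·434 ≡ 400 (mod 1278).
x = 109 + 311·400 = 124509.

124509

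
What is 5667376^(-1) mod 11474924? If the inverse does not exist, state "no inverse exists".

Euclidean algorithm on 11474924, 5667376:
11474924 = 2*5667376 + 140172
5667376 = 40*140172 + 60496
140172 = 2*60496 + 19180
60496 = 3*19180 + 2956
19180 = 6*2956 + 1444
2956 = 2*1444 + 68
1444 = 21*68 + 16
68 = 4*16 + 4
16 = 4*4 + 0
gcd(5667376, 11474924) = 4 ≠ 1, so 5667376 has no multiplicative inverse modulo 11474924.

no inverse exists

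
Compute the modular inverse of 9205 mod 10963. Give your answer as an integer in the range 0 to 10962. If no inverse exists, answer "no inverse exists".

Extended Euclidean algorithm:
10963 = 1·9205 + 1758
9205 = 5·1758 + 415
1758 = 4·415 + 98
415 = 4·98 + 23
98 = 4·23 + 6
23 = 3·6 + 5
6 = 1·5 + 1
5 = 5·1 + 0
gcd = 1, so the inverse exists. Back-substitute:
1 = 6 − 5
1 = −23 + 4·6
1 = 4·98 − 17·23
1 = −17·415 + 72·98
1 = 72·1758 − 305·415
1 = −305·9205 + 1597·1758
1 = 1597·10963 − 1902·9205
Thus 9205·(-1902) ≡ 1 (mod 10963); reducing, -1902 mod 10963 = 9061.

9061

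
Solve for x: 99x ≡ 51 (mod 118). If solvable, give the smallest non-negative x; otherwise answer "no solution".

First find gcd(99, 118):
118 = 1*99 + 19
99 = 5*19 + 4
19 = 4*4 + 3
4 = 1*3 + 1
3 = 3*1 + 0
gcd = 1, so a unique solution mod 118 exists.
Back-substitute for the Bézout coefficients:
1 = 4 − 3
1 = −19 + 5·4
1 = 5·99 − 26·19
1 = −26·118 + 31·99
So 99·(31) ≡ 1 (mod 118), giving 99⁻¹ ≡ 31.
x ≡ 99⁻¹·51 ≡ 31·51 ≡ 47 (mod 118).

47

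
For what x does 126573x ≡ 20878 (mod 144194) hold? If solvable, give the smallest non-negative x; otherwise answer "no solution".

First find gcd(126573, 144194):
144194 = 1·126573 + 17621
126573 = 7·17621 + 3226
17621 = 5·3226 + 1491
3226 = 2·1491 + 244
1491 = 6·244 + 27
244 = 9·27 + 1
27 = 27·1 + 0
gcd = 1, so a unique solution mod 144194 exists.
Back-substitute for the Bézout coefficients:
1 = 244 − 9·27
1 = −9·1491 + 55·244
1 = 55·3226 − 119·1491
1 = −119·17621 + 650·3226
1 = 650·126573 − 4669·17621
1 = −4669·144194 + 5319·126573
So 126573·(5319) ≡ 1 (mod 144194), giving 126573⁻¹ ≡ 5319.
x ≡ 126573⁻¹·20878 ≡ 5319·20878 ≡ 20702 (mod 144194).

20702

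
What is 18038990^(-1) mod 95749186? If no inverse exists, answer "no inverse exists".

no inverse exists

Compute gcd(18038990, 95749186):
95749186 = 5·18038990 + 5554236
18038990 = 3·5554236 + 1376282
5554236 = 4·1376282 + 49108
1376282 = 28·49108 + 1258
49108 = 39·1258 + 46
1258 = 27·46 + 16
46 = 2·16 + 14
16 = 1·14 + 2
14 = 7·2 + 0
gcd(18038990, 95749186) = 2 ≠ 1, so 18038990 has no multiplicative inverse modulo 95749186.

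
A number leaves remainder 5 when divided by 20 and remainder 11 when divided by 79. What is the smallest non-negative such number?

Write x = 5 + 20·k. Then 20·k ≡ 11 − 5 ≡ 6 (mod 79).
Need 20⁻¹ mod 79. Extended Euclid on (79, 20):
79 = 3*20 + 19
20 = 1*19 + 1
19 = 19*1 + 0
Back-substitute:
1 = 20 − 19
1 = −79 + 4·20
20⁻¹ ≡ 4 (mod 79), so k ≡ 4·6 ≡ 24 (mod 79).
x = 5 + 20·24 = 485.

485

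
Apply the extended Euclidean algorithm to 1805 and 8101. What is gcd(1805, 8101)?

Euclidean algorithm:
8101 = 4·1805 + 881
1805 = 2·881 + 43
881 = 20·43 + 21
43 = 2·21 + 1
21 = 21·1 + 0
gcd(1805, 8101) = 1.
Express as a combination:
1 = 43 − 2·21
1 = −2·881 + 41·43
1 = 41·1805 − 84·881
1 = −84·8101 + 377·1805
So 1 = (-84)·8101 + (377)·1805.

1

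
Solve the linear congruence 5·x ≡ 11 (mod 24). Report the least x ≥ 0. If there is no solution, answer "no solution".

7

First find gcd(5, 24):
24 = 4·5 + 4
5 = 1·4 + 1
4 = 4·1 + 0
gcd = 1, so a unique solution mod 24 exists.
Back-substitute for the Bézout coefficients:
1 = 5 − 4
1 = −24 + 5·5
So 5·(5) ≡ 1 (mod 24), giving 5⁻¹ ≡ 5.
x ≡ 5⁻¹·11 ≡ 5·11 ≡ 7 (mod 24).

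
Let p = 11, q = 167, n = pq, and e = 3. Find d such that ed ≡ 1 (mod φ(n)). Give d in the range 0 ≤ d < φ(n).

φ(n) = (p−1)(q−1) = 10·166 = 1660.
Need d with 3·d ≡ 1 (mod 1660). Apply the extended Euclidean algorithm:
1660 = 553*3 + 1
3 = 3*1 + 0
Back-substitute:
1 = 1660 − 553·3
So 3·(-553) ≡ 1 (mod 1660), hence d ≡ -553 ≡ 1107 (mod 1660).

1107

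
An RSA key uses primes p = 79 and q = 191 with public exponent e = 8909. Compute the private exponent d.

8369

φ(n) = (p−1)(q−1) = 78·190 = 14820.
Need d with 8909·d ≡ 1 (mod 14820). Apply the extended Euclidean algorithm:
14820 = 1×8909 + 5911
8909 = 1×5911 + 2998
5911 = 1×2998 + 2913
2998 = 1×2913 + 85
2913 = 34×85 + 23
85 = 3×23 + 16
23 = 1×16 + 7
16 = 2×7 + 2
7 = 3×2 + 1
2 = 2×1 + 0
Back-substitute:
1 = 7 − 3·2
1 = −3·16 + 7·7
1 = 7·23 − 10·16
1 = −10·85 + 37·23
1 = 37·2913 − 1268·85
1 = −1268·2998 + 1305·2913
1 = 1305·5911 − 2573·2998
1 = −2573·8909 + 3878·5911
1 = 3878·14820 − 6451·8909
So 8909·(-6451) ≡ 1 (mod 14820), hence d ≡ -6451 ≡ 8369 (mod 14820).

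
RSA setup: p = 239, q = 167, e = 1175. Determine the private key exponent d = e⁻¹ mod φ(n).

14391

φ(n) = (p−1)(q−1) = 238·166 = 39508.
Need d with 1175·d ≡ 1 (mod 39508). Apply the extended Euclidean algorithm:
39508 = 33·1175 + 733
1175 = 1·733 + 442
733 = 1·442 + 291
442 = 1·291 + 151
291 = 1·151 + 140
151 = 1·140 + 11
140 = 12·11 + 8
11 = 1·8 + 3
8 = 2·3 + 2
3 = 1·2 + 1
2 = 2·1 + 0
Back-substitute:
1 = 3 − 2
1 = −8 + 3·3
1 = 3·11 − 4·8
1 = −4·140 + 51·11
1 = 51·151 − 55·140
1 = −55·291 + 106·151
1 = 106·442 − 161·291
1 = −161·733 + 267·442
1 = 267·1175 − 428·733
1 = −428·39508 + 14391·1175
So 1175·14391 ≡ 1 (mod 39508), hence d = 14391.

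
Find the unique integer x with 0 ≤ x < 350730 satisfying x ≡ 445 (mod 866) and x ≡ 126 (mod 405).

Write x = 445 + 866·k. Then 866·k ≡ 126 − 445 ≡ 86 (mod 405).
Need 866⁻¹ mod 405. Extended Euclid on (405, 56):
405 = 7×56 + 13
56 = 4×13 + 4
13 = 3×4 + 1
4 = 4×1 + 0
Back-substitute:
1 = 13 − 3·4
1 = −3·56 + 13·13
1 = 13·405 − 94·56
866⁻¹ ≡ 311 (mod 405), so k ≡ 311·86 ≡ 16 (mod 405).
x = 445 + 866·16 = 14301.

14301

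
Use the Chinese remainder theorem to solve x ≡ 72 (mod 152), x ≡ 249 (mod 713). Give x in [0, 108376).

Write x = 72 + 152·k. Then 152·k ≡ 249 − 72 ≡ 177 (mod 713).
Need 152⁻¹ mod 713. Extended Euclid on (713, 152):
713 = 4*152 + 105
152 = 1*105 + 47
105 = 2*47 + 11
47 = 4*11 + 3
11 = 3*3 + 2
3 = 1*2 + 1
2 = 2*1 + 0
Back-substitute:
1 = 3 − 2
1 = −11 + 4·3
1 = 4·47 − 17·11
1 = −17·105 + 38·47
1 = 38·152 − 55·105
1 = −55·713 + 258·152
152⁻¹ ≡ 258 (mod 713), so k ≡ 258·177 ≡ 34 (mod 713).
x = 72 + 152·34 = 5240.

5240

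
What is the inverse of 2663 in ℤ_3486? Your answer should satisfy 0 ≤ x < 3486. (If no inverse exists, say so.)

gcd(3486, 2663) by repeated division:
3486 = 1·2663 + 823
2663 = 3·823 + 194
823 = 4·194 + 47
194 = 4·47 + 6
47 = 7·6 + 5
6 = 1·5 + 1
5 = 5·1 + 0
The gcd is 1. Working backward:
1 = 6 − 5
1 = −47 + 8·6
1 = 8·194 − 33·47
1 = −33·823 + 140·194
1 = 140·2663 − 453·823
1 = −453·3486 + 593·2663
So 2663·593 ≡ 1 (mod 3486).

593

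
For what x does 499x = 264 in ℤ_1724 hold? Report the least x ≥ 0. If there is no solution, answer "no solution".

156

First find gcd(499, 1724):
1724 = 3·499 + 227
499 = 2·227 + 45
227 = 5·45 + 2
45 = 22·2 + 1
2 = 2·1 + 0
gcd = 1, so a unique solution mod 1724 exists.
Back-substitute for the Bézout coefficients:
1 = 45 − 22·2
1 = −22·227 + 111·45
1 = 111·499 − 244·227
1 = −244·1724 + 843·499
So 499·(843) ≡ 1 (mod 1724), giving 499⁻¹ ≡ 843.
x ≡ 499⁻¹·264 ≡ 843·264 ≡ 156 (mod 1724).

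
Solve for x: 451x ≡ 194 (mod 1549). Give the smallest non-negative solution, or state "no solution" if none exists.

First find gcd(451, 1549):
1549 = 3×451 + 196
451 = 2×196 + 59
196 = 3×59 + 19
59 = 3×19 + 2
19 = 9×2 + 1
2 = 2×1 + 0
gcd = 1, so a unique solution mod 1549 exists.
Back-substitute for the Bézout coefficients:
1 = 19 − 9·2
1 = −9·59 + 28·19
1 = 28·196 − 93·59
1 = −93·451 + 214·196
1 = 214·1549 − 735·451
So 451·(-735) ≡ 1 (mod 1549), giving 451⁻¹ ≡ 814.
x ≡ 451⁻¹·194 ≡ 814·194 ≡ 1467 (mod 1549).

1467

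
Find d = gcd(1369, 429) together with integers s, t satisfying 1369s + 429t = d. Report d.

1

Apply Euclid's algorithm to 1369 and 429:
1369 = 3×429 + 82
429 = 5×82 + 19
82 = 4×19 + 6
19 = 3×6 + 1
6 = 6×1 + 0
gcd(1369, 429) = 1.
Working backward:
1 = 19 − 3·6
1 = −3·82 + 13·19
1 = 13·429 − 68·82
1 = −68·1369 + 217·429
So 1 = (-68)·1369 + (217)·429.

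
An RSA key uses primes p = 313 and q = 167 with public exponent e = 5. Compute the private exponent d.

20717

φ(n) = (p−1)(q−1) = 312·166 = 51792.
Need d with 5·d ≡ 1 (mod 51792). Apply the extended Euclidean algorithm:
51792 = 10358*5 + 2
5 = 2*2 + 1
2 = 2*1 + 0
Back-substitute:
1 = 5 − 2·2
1 = −2·51792 + 20717·5
So 5·20717 ≡ 1 (mod 51792), hence d = 20717.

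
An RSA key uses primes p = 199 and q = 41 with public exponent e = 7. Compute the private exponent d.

2263

φ(n) = (p−1)(q−1) = 198·40 = 7920.
Need d with 7·d ≡ 1 (mod 7920). Apply the extended Euclidean algorithm:
7920 = 1131×7 + 3
7 = 2×3 + 1
3 = 3×1 + 0
Back-substitute:
1 = 7 − 2·3
1 = −2·7920 + 2263·7
So 7·2263 ≡ 1 (mod 7920), hence d = 2263.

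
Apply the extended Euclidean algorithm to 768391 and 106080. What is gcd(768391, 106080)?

Repeated division:
768391 = 7×106080 + 25831
106080 = 4×25831 + 2756
25831 = 9×2756 + 1027
2756 = 2×1027 + 702
1027 = 1×702 + 325
702 = 2×325 + 52
325 = 6×52 + 13
52 = 4×13 + 0
gcd(768391, 106080) = 13.
Back-substituting:
13 = 325 − 6·52
13 = −6·702 + 13·325
13 = 13·1027 − 19·702
13 = −19·2756 + 51·1027
13 = 51·25831 − 478·2756
13 = −478·106080 + 1963·25831
13 = 1963·768391 − 14219·106080
So 13 = (1963)·768391 + (-14219)·106080.

13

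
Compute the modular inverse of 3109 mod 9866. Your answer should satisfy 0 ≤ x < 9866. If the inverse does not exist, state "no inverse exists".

Run Euclid on (9866, 3109):
9866 = 3*3109 + 539
3109 = 5*539 + 414
539 = 1*414 + 125
414 = 3*125 + 39
125 = 3*39 + 8
39 = 4*8 + 7
8 = 1*7 + 1
7 = 7*1 + 0
Since gcd(3109, 9866) = 1, back-substitute to write 1 as a combination:
1 = 8 − 7
1 = −39 + 5·8
1 = 5·125 − 16·39
1 = −16·414 + 53·125
1 = 53·539 − 69·414
1 = −69·3109 + 398·539
1 = 398·9866 − 1263·3109
Hence 3109⁻¹ ≡ -1263 ≡ 8603 (mod 9866).

8603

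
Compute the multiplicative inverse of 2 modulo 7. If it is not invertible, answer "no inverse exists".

gcd(7, 2) by repeated division:
7 = 3*2 + 1
2 = 2*1 + 0
gcd = 1, so the inverse exists. Back-substitute:
1 = 7 − 3·2
Hence 2⁻¹ ≡ -3 ≡ 4 (mod 7).

4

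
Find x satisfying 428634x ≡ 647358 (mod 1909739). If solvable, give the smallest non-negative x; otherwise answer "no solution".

1652815

First find gcd(428634, 1909739):
1909739 = 4*428634 + 195203
428634 = 2*195203 + 38228
195203 = 5*38228 + 4063
38228 = 9*4063 + 1661
4063 = 2*1661 + 741
1661 = 2*741 + 179
741 = 4*179 + 25
179 = 7*25 + 4
25 = 6*4 + 1
4 = 4*1 + 0
gcd = 1, so a unique solution mod 1909739 exists.
Back-substitute for the Bézout coefficients:
1 = 25 − 6·4
1 = −6·179 + 43·25
1 = 43·741 − 178·179
1 = −178·1661 + 399·741
1 = 399·4063 − 976·1661
1 = −976·38228 + 9183·4063
1 = 9183·195203 − 46891·38228
1 = −46891·428634 + 102965·195203
1 = 102965·1909739 − 458751·428634
So 428634·(-458751) ≡ 1 (mod 1909739), giving 428634⁻¹ ≡ 1450988.
x ≡ 428634⁻¹·647358 ≡ 1450988·647358 ≡ 1652815 (mod 1909739).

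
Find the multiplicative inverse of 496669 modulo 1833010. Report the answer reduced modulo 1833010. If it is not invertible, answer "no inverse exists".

Run Euclid on (1833010, 496669):
1833010 = 3×496669 + 343003
496669 = 1×343003 + 153666
343003 = 2×153666 + 35671
153666 = 4×35671 + 10982
35671 = 3×10982 + 2725
10982 = 4×2725 + 82
2725 = 33×82 + 19
82 = 4×19 + 6
19 = 3×6 + 1
6 = 6×1 + 0
gcd = 1, so the inverse exists. Back-substitute:
1 = 19 − 3·6
1 = −3·82 + 13·19
1 = 13·2725 − 432·82
1 = −432·10982 + 1741·2725
1 = 1741·35671 − 5655·10982
1 = −5655·153666 + 24361·35671
1 = 24361·343003 − 54377·153666
1 = −54377·496669 + 78738·343003
1 = 78738·1833010 − 290591·496669
So 496669·(-290591) ≡ 1 (mod 1833010), and -290591 ≡ 1542419 (mod 1833010).

1542419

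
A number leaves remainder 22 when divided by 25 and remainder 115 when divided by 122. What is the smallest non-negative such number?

Write x = 22 + 25·k. Then 25·k ≡ 115 − 22 ≡ 93 (mod 122).
Need 25⁻¹ mod 122. Extended Euclid on (122, 25):
122 = 4×25 + 22
25 = 1×22 + 3
22 = 7×3 + 1
3 = 3×1 + 0
Back-substitute:
1 = 22 − 7·3
1 = −7·25 + 8·22
1 = 8·122 − 39·25
25⁻¹ ≡ 83 (mod 122), so k ≡ 83·93 ≡ 33 (mod 122).
x = 22 + 25·33 = 847.

847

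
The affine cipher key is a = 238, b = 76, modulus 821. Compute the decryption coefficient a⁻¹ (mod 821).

445

gcd(821, 238) by repeated division:
821 = 3*238 + 107
238 = 2*107 + 24
107 = 4*24 + 11
24 = 2*11 + 2
11 = 5*2 + 1
2 = 2*1 + 0
gcd = 1, so the inverse exists. Back-substitute:
1 = 11 − 5·2
1 = −5·24 + 11·11
1 = 11·107 − 49·24
1 = −49·238 + 109·107
1 = 109·821 − 376·238
Thus 238·(-376) ≡ 1 (mod 821); reducing, -376 mod 821 = 445.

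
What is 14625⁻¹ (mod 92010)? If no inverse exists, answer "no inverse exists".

no inverse exists

Compute gcd(14625, 92010):
92010 = 6*14625 + 4260
14625 = 3*4260 + 1845
4260 = 2*1845 + 570
1845 = 3*570 + 135
570 = 4*135 + 30
135 = 4*30 + 15
30 = 2*15 + 0
Since gcd = 15 > 1, 14625 is not a unit mod 92010.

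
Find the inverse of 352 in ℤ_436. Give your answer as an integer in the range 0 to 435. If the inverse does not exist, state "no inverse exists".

Compute gcd(352, 436):
436 = 1*352 + 84
352 = 4*84 + 16
84 = 5*16 + 4
16 = 4*4 + 0
Since gcd = 4 > 1, 352 is not a unit mod 436.

no inverse exists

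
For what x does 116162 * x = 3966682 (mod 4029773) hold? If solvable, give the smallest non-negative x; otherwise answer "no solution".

2133876

First find gcd(116162, 4029773):
4029773 = 34·116162 + 80265
116162 = 1·80265 + 35897
80265 = 2·35897 + 8471
35897 = 4·8471 + 2013
8471 = 4·2013 + 419
2013 = 4·419 + 337
419 = 1·337 + 82
337 = 4·82 + 9
82 = 9·9 + 1
9 = 9·1 + 0
gcd = 1, so a unique solution mod 4029773 exists.
Back-substitute for the Bézout coefficients:
1 = 82 − 9·9
1 = −9·337 + 37·82
1 = 37·419 − 46·337
1 = −46·2013 + 221·419
1 = 221·8471 − 930·2013
1 = −930·35897 + 3941·8471
1 = 3941·80265 − 8812·35897
1 = −8812·116162 + 12753·80265
1 = 12753·4029773 − 442414·116162
So 116162·(-442414) ≡ 1 (mod 4029773), giving 116162⁻¹ ≡ 3587359.
x ≡ 116162⁻¹·3966682 ≡ 3587359·3966682 ≡ 2133876 (mod 4029773).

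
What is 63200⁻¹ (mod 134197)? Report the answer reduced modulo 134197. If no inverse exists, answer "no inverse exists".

Extended Euclidean algorithm:
134197 = 2*63200 + 7797
63200 = 8*7797 + 824
7797 = 9*824 + 381
824 = 2*381 + 62
381 = 6*62 + 9
62 = 6*9 + 8
9 = 1*8 + 1
8 = 8*1 + 0
Since gcd(63200, 134197) = 1, back-substitute to write 1 as a combination:
1 = 9 − 8
1 = −62 + 7·9
1 = 7·381 − 43·62
1 = −43·824 + 93·381
1 = 93·7797 − 880·824
1 = −880·63200 + 7133·7797
1 = 7133·134197 − 15146·63200
Hence 63200⁻¹ ≡ -15146 ≡ 119051 (mod 134197).

119051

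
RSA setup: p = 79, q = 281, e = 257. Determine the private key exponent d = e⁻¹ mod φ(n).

8753

φ(n) = (p−1)(q−1) = 78·280 = 21840.
Need d with 257·d ≡ 1 (mod 21840). Apply the extended Euclidean algorithm:
21840 = 84×257 + 252
257 = 1×252 + 5
252 = 50×5 + 2
5 = 2×2 + 1
2 = 2×1 + 0
Back-substitute:
1 = 5 − 2·2
1 = −2·252 + 101·5
1 = 101·257 − 103·252
1 = −103·21840 + 8753·257
So 257·8753 ≡ 1 (mod 21840), hence d = 8753.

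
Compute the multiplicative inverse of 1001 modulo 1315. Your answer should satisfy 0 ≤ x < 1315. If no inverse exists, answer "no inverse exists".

691

Apply the Euclidean algorithm to 1315 and 1001:
1315 = 1×1001 + 314
1001 = 3×314 + 59
314 = 5×59 + 19
59 = 3×19 + 2
19 = 9×2 + 1
2 = 2×1 + 0
Since gcd(1001, 1315) = 1, back-substitute to write 1 as a combination:
1 = 19 − 9·2
1 = −9·59 + 28·19
1 = 28·314 − 149·59
1 = −149·1001 + 475·314
1 = 475·1315 − 624·1001
Hence 1001⁻¹ ≡ -624 ≡ 691 (mod 1315).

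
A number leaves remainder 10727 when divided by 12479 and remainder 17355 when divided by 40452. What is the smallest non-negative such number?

176064459

Write x = 10727 + 12479·k. Then 12479·k ≡ 17355 − 10727 ≡ 6628 (mod 40452).
Need 12479⁻¹ mod 40452. Extended Euclid on (40452, 12479):
40452 = 3·12479 + 3015
12479 = 4·3015 + 419
3015 = 7·419 + 82
419 = 5·82 + 9
82 = 9·9 + 1
9 = 9·1 + 0
Back-substitute:
1 = 82 − 9·9
1 = −9·419 + 46·82
1 = 46·3015 − 331·419
1 = −331·12479 + 1370·3015
1 = 1370·40452 − 4441·12479
12479⁻¹ ≡ 36011 (mod 40452), so k ≡ 36011·6628 ≡ 14108 (mod 40452).
x = 10727 + 12479·14108 = 176064459.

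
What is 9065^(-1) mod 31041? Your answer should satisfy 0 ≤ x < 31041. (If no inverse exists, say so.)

gcd(31041, 9065) by repeated division:
31041 = 3×9065 + 3846
9065 = 2×3846 + 1373
3846 = 2×1373 + 1100
1373 = 1×1100 + 273
1100 = 4×273 + 8
273 = 34×8 + 1
8 = 8×1 + 0
Since gcd(9065, 31041) = 1, back-substitute to write 1 as a combination:
1 = 273 − 34·8
1 = −34·1100 + 137·273
1 = 137·1373 − 171·1100
1 = −171·3846 + 479·1373
1 = 479·9065 − 1129·3846
1 = −1129·31041 + 3866·9065
So 9065·3866 ≡ 1 (mod 31041).

3866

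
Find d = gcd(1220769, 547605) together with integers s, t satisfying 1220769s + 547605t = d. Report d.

9

Repeated division:
1220769 = 2*547605 + 125559
547605 = 4*125559 + 45369
125559 = 2*45369 + 34821
45369 = 1*34821 + 10548
34821 = 3*10548 + 3177
10548 = 3*3177 + 1017
3177 = 3*1017 + 126
1017 = 8*126 + 9
126 = 14*9 + 0
gcd(1220769, 547605) = 9.
Back-substituting:
9 = 1017 − 8·126
9 = −8·3177 + 25·1017
9 = 25·10548 − 83·3177
9 = −83·34821 + 274·10548
9 = 274·45369 − 357·34821
9 = −357·125559 + 988·45369
9 = 988·547605 − 4309·125559
9 = −4309·1220769 + 9606·547605
So 9 = (-4309)·1220769 + (9606)·547605.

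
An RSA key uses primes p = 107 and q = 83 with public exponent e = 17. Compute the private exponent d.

φ(n) = (p−1)(q−1) = 106·82 = 8692.
Need d with 17·d ≡ 1 (mod 8692). Apply the extended Euclidean algorithm:
8692 = 511*17 + 5
17 = 3*5 + 2
5 = 2*2 + 1
2 = 2*1 + 0
Back-substitute:
1 = 5 − 2·2
1 = −2·17 + 7·5
1 = 7·8692 − 3579·17
So 17·(-3579) ≡ 1 (mod 8692), hence d ≡ -3579 ≡ 5113 (mod 8692).

5113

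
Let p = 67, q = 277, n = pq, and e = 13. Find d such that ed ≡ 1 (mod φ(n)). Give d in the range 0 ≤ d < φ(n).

5605

φ(n) = (p−1)(q−1) = 66·276 = 18216.
Need d with 13·d ≡ 1 (mod 18216). Apply the extended Euclidean algorithm:
18216 = 1401×13 + 3
13 = 4×3 + 1
3 = 3×1 + 0
Back-substitute:
1 = 13 − 4·3
1 = −4·18216 + 5605·13
So 13·5605 ≡ 1 (mod 18216), hence d = 5605.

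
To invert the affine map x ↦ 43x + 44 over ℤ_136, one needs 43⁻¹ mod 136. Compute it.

19

gcd(136, 43) by repeated division:
136 = 3*43 + 7
43 = 6*7 + 1
7 = 7*1 + 0
The gcd is 1. Working backward:
1 = 43 − 6·7
1 = −6·136 + 19·43
So 43·19 ≡ 1 (mod 136).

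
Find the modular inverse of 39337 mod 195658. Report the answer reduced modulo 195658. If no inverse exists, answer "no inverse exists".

Run Euclid on (195658, 39337):
195658 = 4*39337 + 38310
39337 = 1*38310 + 1027
38310 = 37*1027 + 311
1027 = 3*311 + 94
311 = 3*94 + 29
94 = 3*29 + 7
29 = 4*7 + 1
7 = 7*1 + 0
Since gcd(39337, 195658) = 1, back-substitute to write 1 as a combination:
1 = 29 − 4·7
1 = −4·94 + 13·29
1 = 13·311 − 43·94
1 = −43·1027 + 142·311
1 = 142·38310 − 5297·1027
1 = −5297·39337 + 5439·38310
1 = 5439·195658 − 27053·39337
Thus 39337·(-27053) ≡ 1 (mod 195658); reducing, -27053 mod 195658 = 168605.

168605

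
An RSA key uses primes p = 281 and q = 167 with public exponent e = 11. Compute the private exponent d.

φ(n) = (p−1)(q−1) = 280·166 = 46480.
Need d with 11·d ≡ 1 (mod 46480). Apply the extended Euclidean algorithm:
46480 = 4225×11 + 5
11 = 2×5 + 1
5 = 5×1 + 0
Back-substitute:
1 = 11 − 2·5
1 = −2·46480 + 8451·11
So 11·8451 ≡ 1 (mod 46480), hence d = 8451.

8451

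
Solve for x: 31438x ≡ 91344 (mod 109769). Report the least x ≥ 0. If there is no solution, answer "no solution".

1211

First find gcd(31438, 109769):
109769 = 3·31438 + 15455
31438 = 2·15455 + 528
15455 = 29·528 + 143
528 = 3·143 + 99
143 = 1·99 + 44
99 = 2·44 + 11
44 = 4·11 + 0
gcd = 11 and 11 | 91344, so solutions exist. Divide through by 11: 2858x ≡ 8304 (mod 9979).
Now find 2858⁻¹ mod 9979:
9979 = 3·2858 + 1405
2858 = 2·1405 + 48
1405 = 29·48 + 13
48 = 3·13 + 9
13 = 1·9 + 4
9 = 2·4 + 1
4 = 4·1 + 0
Back-substitute:
1 = 9 − 2·4
1 = −2·13 + 3·9
1 = 3·48 − 11·13
1 = −11·1405 + 322·48
1 = 322·2858 − 655·1405
1 = −655·9979 + 2287·2858
So 2858⁻¹ ≡ 2287 (mod 9979).
Then x ≡ 2287·8304 ≡ 1211 (mod 9979); the smallest non-negative solution is x = 1211.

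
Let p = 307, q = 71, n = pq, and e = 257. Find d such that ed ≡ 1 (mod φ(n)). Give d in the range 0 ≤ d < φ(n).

φ(n) = (p−1)(q−1) = 306·70 = 21420.
Need d with 257·d ≡ 1 (mod 21420). Apply the extended Euclidean algorithm:
21420 = 83·257 + 89
257 = 2·89 + 79
89 = 1·79 + 10
79 = 7·10 + 9
10 = 1·9 + 1
9 = 9·1 + 0
Back-substitute:
1 = 10 − 9
1 = −79 + 8·10
1 = 8·89 − 9·79
1 = −9·257 + 26·89
1 = 26·21420 − 2167·257
So 257·(-2167) ≡ 1 (mod 21420), hence d ≡ -2167 ≡ 19253 (mod 21420).

19253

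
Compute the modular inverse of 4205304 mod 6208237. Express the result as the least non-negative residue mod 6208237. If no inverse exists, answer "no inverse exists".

Apply the Euclidean algorithm to 6208237 and 4205304:
6208237 = 1*4205304 + 2002933
4205304 = 2*2002933 + 199438
2002933 = 10*199438 + 8553
199438 = 23*8553 + 2719
8553 = 3*2719 + 396
2719 = 6*396 + 343
396 = 1*343 + 53
343 = 6*53 + 25
53 = 2*25 + 3
25 = 8*3 + 1
3 = 3*1 + 0
Since gcd(4205304, 6208237) = 1, back-substitute to write 1 as a combination:
1 = 25 − 8·3
1 = −8·53 + 17·25
1 = 17·343 − 110·53
1 = −110·396 + 127·343
1 = 127·2719 − 872·396
1 = −872·8553 + 2743·2719
1 = 2743·199438 − 63961·8553
1 = −63961·2002933 + 642353·199438
1 = 642353·4205304 − 1348667·2002933
1 = −1348667·6208237 + 1991020·4205304
So 4205304·1991020 ≡ 1 (mod 6208237).

1991020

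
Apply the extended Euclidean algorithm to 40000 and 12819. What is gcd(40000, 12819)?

1

Euclidean algorithm:
40000 = 3*12819 + 1543
12819 = 8*1543 + 475
1543 = 3*475 + 118
475 = 4*118 + 3
118 = 39*3 + 1
3 = 3*1 + 0
gcd(40000, 12819) = 1.
Express as a combination:
1 = 118 − 39·3
1 = −39·475 + 157·118
1 = 157·1543 − 510·475
1 = −510·12819 + 4237·1543
1 = 4237·40000 − 13221·12819
So 1 = (4237)·40000 + (-13221)·12819.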